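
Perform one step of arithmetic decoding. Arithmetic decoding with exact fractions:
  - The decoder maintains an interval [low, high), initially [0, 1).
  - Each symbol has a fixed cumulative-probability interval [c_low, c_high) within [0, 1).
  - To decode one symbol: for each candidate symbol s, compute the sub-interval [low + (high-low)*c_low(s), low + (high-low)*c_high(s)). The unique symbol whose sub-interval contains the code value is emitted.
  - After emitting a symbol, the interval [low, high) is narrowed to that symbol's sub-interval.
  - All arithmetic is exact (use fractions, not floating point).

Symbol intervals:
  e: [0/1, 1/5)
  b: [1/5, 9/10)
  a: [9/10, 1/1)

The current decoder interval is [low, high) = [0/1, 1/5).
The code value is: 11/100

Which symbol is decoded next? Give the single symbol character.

Interval width = high − low = 1/5 − 0/1 = 1/5
Scaled code = (code − low) / width = (11/100 − 0/1) / 1/5 = 11/20
  e: [0/1, 1/5) 
  b: [1/5, 9/10) ← scaled code falls here ✓
  a: [9/10, 1/1) 

Answer: b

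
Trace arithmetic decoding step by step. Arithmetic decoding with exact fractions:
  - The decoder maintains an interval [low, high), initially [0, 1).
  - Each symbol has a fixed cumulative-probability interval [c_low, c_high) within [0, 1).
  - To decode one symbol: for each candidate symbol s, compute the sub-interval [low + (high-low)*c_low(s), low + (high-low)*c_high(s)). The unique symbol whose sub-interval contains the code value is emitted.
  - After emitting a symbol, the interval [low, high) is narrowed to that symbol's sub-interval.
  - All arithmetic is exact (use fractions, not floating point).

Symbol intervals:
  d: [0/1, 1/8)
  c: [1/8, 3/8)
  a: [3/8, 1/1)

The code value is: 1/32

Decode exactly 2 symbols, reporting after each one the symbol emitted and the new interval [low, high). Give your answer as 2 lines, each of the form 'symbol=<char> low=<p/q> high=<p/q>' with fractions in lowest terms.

Step 1: interval [0/1, 1/1), width = 1/1 - 0/1 = 1/1
  'd': [0/1 + 1/1*0/1, 0/1 + 1/1*1/8) = [0/1, 1/8) <- contains code 1/32
  'c': [0/1 + 1/1*1/8, 0/1 + 1/1*3/8) = [1/8, 3/8)
  'a': [0/1 + 1/1*3/8, 0/1 + 1/1*1/1) = [3/8, 1/1)
  emit 'd', narrow to [0/1, 1/8)
Step 2: interval [0/1, 1/8), width = 1/8 - 0/1 = 1/8
  'd': [0/1 + 1/8*0/1, 0/1 + 1/8*1/8) = [0/1, 1/64)
  'c': [0/1 + 1/8*1/8, 0/1 + 1/8*3/8) = [1/64, 3/64) <- contains code 1/32
  'a': [0/1 + 1/8*3/8, 0/1 + 1/8*1/1) = [3/64, 1/8)
  emit 'c', narrow to [1/64, 3/64)

Answer: symbol=d low=0/1 high=1/8
symbol=c low=1/64 high=3/64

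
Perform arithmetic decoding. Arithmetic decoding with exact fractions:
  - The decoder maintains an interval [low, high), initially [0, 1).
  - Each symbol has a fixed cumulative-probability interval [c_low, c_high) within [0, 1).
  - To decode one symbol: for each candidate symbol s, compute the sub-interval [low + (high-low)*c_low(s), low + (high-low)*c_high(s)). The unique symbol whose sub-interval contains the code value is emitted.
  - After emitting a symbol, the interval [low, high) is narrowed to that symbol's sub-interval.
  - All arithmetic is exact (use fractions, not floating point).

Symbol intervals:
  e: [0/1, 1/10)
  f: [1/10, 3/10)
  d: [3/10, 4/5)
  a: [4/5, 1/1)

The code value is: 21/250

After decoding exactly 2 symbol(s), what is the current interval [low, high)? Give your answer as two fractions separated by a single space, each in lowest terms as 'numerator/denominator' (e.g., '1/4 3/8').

Answer: 2/25 1/10

Derivation:
Step 1: interval [0/1, 1/1), width = 1/1 - 0/1 = 1/1
  'e': [0/1 + 1/1*0/1, 0/1 + 1/1*1/10) = [0/1, 1/10) <- contains code 21/250
  'f': [0/1 + 1/1*1/10, 0/1 + 1/1*3/10) = [1/10, 3/10)
  'd': [0/1 + 1/1*3/10, 0/1 + 1/1*4/5) = [3/10, 4/5)
  'a': [0/1 + 1/1*4/5, 0/1 + 1/1*1/1) = [4/5, 1/1)
  emit 'e', narrow to [0/1, 1/10)
Step 2: interval [0/1, 1/10), width = 1/10 - 0/1 = 1/10
  'e': [0/1 + 1/10*0/1, 0/1 + 1/10*1/10) = [0/1, 1/100)
  'f': [0/1 + 1/10*1/10, 0/1 + 1/10*3/10) = [1/100, 3/100)
  'd': [0/1 + 1/10*3/10, 0/1 + 1/10*4/5) = [3/100, 2/25)
  'a': [0/1 + 1/10*4/5, 0/1 + 1/10*1/1) = [2/25, 1/10) <- contains code 21/250
  emit 'a', narrow to [2/25, 1/10)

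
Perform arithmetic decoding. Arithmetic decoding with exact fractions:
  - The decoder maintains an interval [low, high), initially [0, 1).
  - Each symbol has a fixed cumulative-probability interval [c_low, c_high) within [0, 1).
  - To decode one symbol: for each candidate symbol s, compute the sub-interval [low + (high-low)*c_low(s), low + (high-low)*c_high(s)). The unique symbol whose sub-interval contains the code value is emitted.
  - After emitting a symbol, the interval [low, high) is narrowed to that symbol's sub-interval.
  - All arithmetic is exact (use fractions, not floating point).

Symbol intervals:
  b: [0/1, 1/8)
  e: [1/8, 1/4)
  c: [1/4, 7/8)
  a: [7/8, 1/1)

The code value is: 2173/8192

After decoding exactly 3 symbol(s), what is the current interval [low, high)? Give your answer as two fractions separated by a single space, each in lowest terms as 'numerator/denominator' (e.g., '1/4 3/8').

Answer: 133/512 69/256

Derivation:
Step 1: interval [0/1, 1/1), width = 1/1 - 0/1 = 1/1
  'b': [0/1 + 1/1*0/1, 0/1 + 1/1*1/8) = [0/1, 1/8)
  'e': [0/1 + 1/1*1/8, 0/1 + 1/1*1/4) = [1/8, 1/4)
  'c': [0/1 + 1/1*1/4, 0/1 + 1/1*7/8) = [1/4, 7/8) <- contains code 2173/8192
  'a': [0/1 + 1/1*7/8, 0/1 + 1/1*1/1) = [7/8, 1/1)
  emit 'c', narrow to [1/4, 7/8)
Step 2: interval [1/4, 7/8), width = 7/8 - 1/4 = 5/8
  'b': [1/4 + 5/8*0/1, 1/4 + 5/8*1/8) = [1/4, 21/64) <- contains code 2173/8192
  'e': [1/4 + 5/8*1/8, 1/4 + 5/8*1/4) = [21/64, 13/32)
  'c': [1/4 + 5/8*1/4, 1/4 + 5/8*7/8) = [13/32, 51/64)
  'a': [1/4 + 5/8*7/8, 1/4 + 5/8*1/1) = [51/64, 7/8)
  emit 'b', narrow to [1/4, 21/64)
Step 3: interval [1/4, 21/64), width = 21/64 - 1/4 = 5/64
  'b': [1/4 + 5/64*0/1, 1/4 + 5/64*1/8) = [1/4, 133/512)
  'e': [1/4 + 5/64*1/8, 1/4 + 5/64*1/4) = [133/512, 69/256) <- contains code 2173/8192
  'c': [1/4 + 5/64*1/4, 1/4 + 5/64*7/8) = [69/256, 163/512)
  'a': [1/4 + 5/64*7/8, 1/4 + 5/64*1/1) = [163/512, 21/64)
  emit 'e', narrow to [133/512, 69/256)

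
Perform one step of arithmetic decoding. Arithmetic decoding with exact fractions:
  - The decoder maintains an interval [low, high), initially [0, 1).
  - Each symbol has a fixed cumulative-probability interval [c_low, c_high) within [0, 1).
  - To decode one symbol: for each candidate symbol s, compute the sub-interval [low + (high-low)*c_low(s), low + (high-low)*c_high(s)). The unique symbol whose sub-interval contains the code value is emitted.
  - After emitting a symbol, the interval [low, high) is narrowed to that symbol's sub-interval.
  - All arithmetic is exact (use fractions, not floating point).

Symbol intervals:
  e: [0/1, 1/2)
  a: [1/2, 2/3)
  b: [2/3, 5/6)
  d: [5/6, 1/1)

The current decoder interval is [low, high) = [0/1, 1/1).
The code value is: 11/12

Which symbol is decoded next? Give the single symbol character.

Answer: d

Derivation:
Interval width = high − low = 1/1 − 0/1 = 1/1
Scaled code = (code − low) / width = (11/12 − 0/1) / 1/1 = 11/12
  e: [0/1, 1/2) 
  a: [1/2, 2/3) 
  b: [2/3, 5/6) 
  d: [5/6, 1/1) ← scaled code falls here ✓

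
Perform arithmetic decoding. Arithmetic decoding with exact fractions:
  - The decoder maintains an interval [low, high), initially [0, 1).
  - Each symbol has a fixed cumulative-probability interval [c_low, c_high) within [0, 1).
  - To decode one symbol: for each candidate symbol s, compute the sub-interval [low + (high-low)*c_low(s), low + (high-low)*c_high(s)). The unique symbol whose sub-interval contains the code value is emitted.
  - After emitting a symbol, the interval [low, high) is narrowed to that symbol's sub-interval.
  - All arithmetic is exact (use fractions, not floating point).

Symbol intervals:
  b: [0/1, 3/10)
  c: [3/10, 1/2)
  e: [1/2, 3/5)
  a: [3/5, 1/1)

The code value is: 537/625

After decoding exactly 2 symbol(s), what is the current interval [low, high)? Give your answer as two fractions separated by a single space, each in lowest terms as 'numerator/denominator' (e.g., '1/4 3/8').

Step 1: interval [0/1, 1/1), width = 1/1 - 0/1 = 1/1
  'b': [0/1 + 1/1*0/1, 0/1 + 1/1*3/10) = [0/1, 3/10)
  'c': [0/1 + 1/1*3/10, 0/1 + 1/1*1/2) = [3/10, 1/2)
  'e': [0/1 + 1/1*1/2, 0/1 + 1/1*3/5) = [1/2, 3/5)
  'a': [0/1 + 1/1*3/5, 0/1 + 1/1*1/1) = [3/5, 1/1) <- contains code 537/625
  emit 'a', narrow to [3/5, 1/1)
Step 2: interval [3/5, 1/1), width = 1/1 - 3/5 = 2/5
  'b': [3/5 + 2/5*0/1, 3/5 + 2/5*3/10) = [3/5, 18/25)
  'c': [3/5 + 2/5*3/10, 3/5 + 2/5*1/2) = [18/25, 4/5)
  'e': [3/5 + 2/5*1/2, 3/5 + 2/5*3/5) = [4/5, 21/25)
  'a': [3/5 + 2/5*3/5, 3/5 + 2/5*1/1) = [21/25, 1/1) <- contains code 537/625
  emit 'a', narrow to [21/25, 1/1)

Answer: 21/25 1/1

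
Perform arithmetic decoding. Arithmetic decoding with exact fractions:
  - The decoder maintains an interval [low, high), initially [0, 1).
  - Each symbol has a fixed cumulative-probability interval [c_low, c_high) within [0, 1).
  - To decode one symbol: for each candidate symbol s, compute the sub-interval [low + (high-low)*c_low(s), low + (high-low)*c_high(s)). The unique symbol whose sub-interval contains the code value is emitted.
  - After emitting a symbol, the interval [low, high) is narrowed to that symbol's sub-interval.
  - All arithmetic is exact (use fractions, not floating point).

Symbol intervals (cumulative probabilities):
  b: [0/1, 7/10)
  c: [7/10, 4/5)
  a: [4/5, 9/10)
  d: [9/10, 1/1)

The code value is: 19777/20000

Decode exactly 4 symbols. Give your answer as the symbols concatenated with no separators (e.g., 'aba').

Answer: daaa

Derivation:
Step 1: interval [0/1, 1/1), width = 1/1 - 0/1 = 1/1
  'b': [0/1 + 1/1*0/1, 0/1 + 1/1*7/10) = [0/1, 7/10)
  'c': [0/1 + 1/1*7/10, 0/1 + 1/1*4/5) = [7/10, 4/5)
  'a': [0/1 + 1/1*4/5, 0/1 + 1/1*9/10) = [4/5, 9/10)
  'd': [0/1 + 1/1*9/10, 0/1 + 1/1*1/1) = [9/10, 1/1) <- contains code 19777/20000
  emit 'd', narrow to [9/10, 1/1)
Step 2: interval [9/10, 1/1), width = 1/1 - 9/10 = 1/10
  'b': [9/10 + 1/10*0/1, 9/10 + 1/10*7/10) = [9/10, 97/100)
  'c': [9/10 + 1/10*7/10, 9/10 + 1/10*4/5) = [97/100, 49/50)
  'a': [9/10 + 1/10*4/5, 9/10 + 1/10*9/10) = [49/50, 99/100) <- contains code 19777/20000
  'd': [9/10 + 1/10*9/10, 9/10 + 1/10*1/1) = [99/100, 1/1)
  emit 'a', narrow to [49/50, 99/100)
Step 3: interval [49/50, 99/100), width = 99/100 - 49/50 = 1/100
  'b': [49/50 + 1/100*0/1, 49/50 + 1/100*7/10) = [49/50, 987/1000)
  'c': [49/50 + 1/100*7/10, 49/50 + 1/100*4/5) = [987/1000, 247/250)
  'a': [49/50 + 1/100*4/5, 49/50 + 1/100*9/10) = [247/250, 989/1000) <- contains code 19777/20000
  'd': [49/50 + 1/100*9/10, 49/50 + 1/100*1/1) = [989/1000, 99/100)
  emit 'a', narrow to [247/250, 989/1000)
Step 4: interval [247/250, 989/1000), width = 989/1000 - 247/250 = 1/1000
  'b': [247/250 + 1/1000*0/1, 247/250 + 1/1000*7/10) = [247/250, 9887/10000)
  'c': [247/250 + 1/1000*7/10, 247/250 + 1/1000*4/5) = [9887/10000, 618/625)
  'a': [247/250 + 1/1000*4/5, 247/250 + 1/1000*9/10) = [618/625, 9889/10000) <- contains code 19777/20000
  'd': [247/250 + 1/1000*9/10, 247/250 + 1/1000*1/1) = [9889/10000, 989/1000)
  emit 'a', narrow to [618/625, 9889/10000)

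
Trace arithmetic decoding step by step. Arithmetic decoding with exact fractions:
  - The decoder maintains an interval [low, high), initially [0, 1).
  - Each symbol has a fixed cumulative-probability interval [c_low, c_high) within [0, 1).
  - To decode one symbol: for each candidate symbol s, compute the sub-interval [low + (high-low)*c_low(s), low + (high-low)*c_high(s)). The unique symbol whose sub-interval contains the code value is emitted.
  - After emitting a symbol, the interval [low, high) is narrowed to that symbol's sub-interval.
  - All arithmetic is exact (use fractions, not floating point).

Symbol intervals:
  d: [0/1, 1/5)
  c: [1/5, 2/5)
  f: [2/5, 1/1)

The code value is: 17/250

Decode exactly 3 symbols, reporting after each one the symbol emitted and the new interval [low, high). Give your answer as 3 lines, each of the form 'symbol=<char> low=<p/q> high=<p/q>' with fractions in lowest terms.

Step 1: interval [0/1, 1/1), width = 1/1 - 0/1 = 1/1
  'd': [0/1 + 1/1*0/1, 0/1 + 1/1*1/5) = [0/1, 1/5) <- contains code 17/250
  'c': [0/1 + 1/1*1/5, 0/1 + 1/1*2/5) = [1/5, 2/5)
  'f': [0/1 + 1/1*2/5, 0/1 + 1/1*1/1) = [2/5, 1/1)
  emit 'd', narrow to [0/1, 1/5)
Step 2: interval [0/1, 1/5), width = 1/5 - 0/1 = 1/5
  'd': [0/1 + 1/5*0/1, 0/1 + 1/5*1/5) = [0/1, 1/25)
  'c': [0/1 + 1/5*1/5, 0/1 + 1/5*2/5) = [1/25, 2/25) <- contains code 17/250
  'f': [0/1 + 1/5*2/5, 0/1 + 1/5*1/1) = [2/25, 1/5)
  emit 'c', narrow to [1/25, 2/25)
Step 3: interval [1/25, 2/25), width = 2/25 - 1/25 = 1/25
  'd': [1/25 + 1/25*0/1, 1/25 + 1/25*1/5) = [1/25, 6/125)
  'c': [1/25 + 1/25*1/5, 1/25 + 1/25*2/5) = [6/125, 7/125)
  'f': [1/25 + 1/25*2/5, 1/25 + 1/25*1/1) = [7/125, 2/25) <- contains code 17/250
  emit 'f', narrow to [7/125, 2/25)

Answer: symbol=d low=0/1 high=1/5
symbol=c low=1/25 high=2/25
symbol=f low=7/125 high=2/25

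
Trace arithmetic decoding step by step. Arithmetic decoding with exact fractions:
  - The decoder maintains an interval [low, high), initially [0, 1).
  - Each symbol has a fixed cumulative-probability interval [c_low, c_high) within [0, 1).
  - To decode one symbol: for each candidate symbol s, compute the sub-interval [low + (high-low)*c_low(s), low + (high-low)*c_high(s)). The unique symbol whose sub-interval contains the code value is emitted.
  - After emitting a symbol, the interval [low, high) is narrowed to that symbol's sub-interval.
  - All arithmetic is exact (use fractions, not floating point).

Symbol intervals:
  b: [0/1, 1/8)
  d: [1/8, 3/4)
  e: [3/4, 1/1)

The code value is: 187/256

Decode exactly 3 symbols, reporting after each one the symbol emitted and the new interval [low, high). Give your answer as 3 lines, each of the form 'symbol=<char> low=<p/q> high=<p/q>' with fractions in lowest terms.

Answer: symbol=d low=1/8 high=3/4
symbol=e low=19/32 high=3/4
symbol=e low=91/128 high=3/4

Derivation:
Step 1: interval [0/1, 1/1), width = 1/1 - 0/1 = 1/1
  'b': [0/1 + 1/1*0/1, 0/1 + 1/1*1/8) = [0/1, 1/8)
  'd': [0/1 + 1/1*1/8, 0/1 + 1/1*3/4) = [1/8, 3/4) <- contains code 187/256
  'e': [0/1 + 1/1*3/4, 0/1 + 1/1*1/1) = [3/4, 1/1)
  emit 'd', narrow to [1/8, 3/4)
Step 2: interval [1/8, 3/4), width = 3/4 - 1/8 = 5/8
  'b': [1/8 + 5/8*0/1, 1/8 + 5/8*1/8) = [1/8, 13/64)
  'd': [1/8 + 5/8*1/8, 1/8 + 5/8*3/4) = [13/64, 19/32)
  'e': [1/8 + 5/8*3/4, 1/8 + 5/8*1/1) = [19/32, 3/4) <- contains code 187/256
  emit 'e', narrow to [19/32, 3/4)
Step 3: interval [19/32, 3/4), width = 3/4 - 19/32 = 5/32
  'b': [19/32 + 5/32*0/1, 19/32 + 5/32*1/8) = [19/32, 157/256)
  'd': [19/32 + 5/32*1/8, 19/32 + 5/32*3/4) = [157/256, 91/128)
  'e': [19/32 + 5/32*3/4, 19/32 + 5/32*1/1) = [91/128, 3/4) <- contains code 187/256
  emit 'e', narrow to [91/128, 3/4)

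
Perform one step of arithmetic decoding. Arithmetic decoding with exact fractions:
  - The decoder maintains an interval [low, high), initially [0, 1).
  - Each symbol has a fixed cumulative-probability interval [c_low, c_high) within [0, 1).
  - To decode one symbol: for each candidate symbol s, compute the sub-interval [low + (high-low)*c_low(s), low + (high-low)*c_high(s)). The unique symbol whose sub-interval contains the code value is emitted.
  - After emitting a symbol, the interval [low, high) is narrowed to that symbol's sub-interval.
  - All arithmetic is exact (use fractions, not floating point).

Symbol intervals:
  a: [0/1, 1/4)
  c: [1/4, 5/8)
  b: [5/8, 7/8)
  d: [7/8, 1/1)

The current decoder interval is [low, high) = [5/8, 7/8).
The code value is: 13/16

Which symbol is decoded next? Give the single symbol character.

Answer: b

Derivation:
Interval width = high − low = 7/8 − 5/8 = 1/4
Scaled code = (code − low) / width = (13/16 − 5/8) / 1/4 = 3/4
  a: [0/1, 1/4) 
  c: [1/4, 5/8) 
  b: [5/8, 7/8) ← scaled code falls here ✓
  d: [7/8, 1/1) 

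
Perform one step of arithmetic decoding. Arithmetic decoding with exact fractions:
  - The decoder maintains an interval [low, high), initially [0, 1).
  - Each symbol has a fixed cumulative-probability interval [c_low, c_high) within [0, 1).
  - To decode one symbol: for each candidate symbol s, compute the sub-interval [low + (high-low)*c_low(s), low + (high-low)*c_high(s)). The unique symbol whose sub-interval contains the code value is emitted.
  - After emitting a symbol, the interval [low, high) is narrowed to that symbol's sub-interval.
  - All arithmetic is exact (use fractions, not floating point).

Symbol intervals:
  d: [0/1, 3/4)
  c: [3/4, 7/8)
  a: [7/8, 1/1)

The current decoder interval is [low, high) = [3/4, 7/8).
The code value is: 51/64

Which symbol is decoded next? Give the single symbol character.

Interval width = high − low = 7/8 − 3/4 = 1/8
Scaled code = (code − low) / width = (51/64 − 3/4) / 1/8 = 3/8
  d: [0/1, 3/4) ← scaled code falls here ✓
  c: [3/4, 7/8) 
  a: [7/8, 1/1) 

Answer: d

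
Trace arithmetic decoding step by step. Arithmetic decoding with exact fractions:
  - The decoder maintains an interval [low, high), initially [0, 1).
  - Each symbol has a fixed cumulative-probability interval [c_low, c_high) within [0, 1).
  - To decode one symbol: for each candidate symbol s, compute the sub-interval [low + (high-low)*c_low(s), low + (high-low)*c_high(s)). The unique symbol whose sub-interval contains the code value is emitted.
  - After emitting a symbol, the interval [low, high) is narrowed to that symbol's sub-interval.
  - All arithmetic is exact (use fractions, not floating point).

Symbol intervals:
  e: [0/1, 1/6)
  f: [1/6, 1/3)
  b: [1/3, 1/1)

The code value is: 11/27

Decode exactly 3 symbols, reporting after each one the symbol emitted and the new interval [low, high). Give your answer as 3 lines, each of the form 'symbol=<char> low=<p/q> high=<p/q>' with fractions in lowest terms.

Step 1: interval [0/1, 1/1), width = 1/1 - 0/1 = 1/1
  'e': [0/1 + 1/1*0/1, 0/1 + 1/1*1/6) = [0/1, 1/6)
  'f': [0/1 + 1/1*1/6, 0/1 + 1/1*1/3) = [1/6, 1/3)
  'b': [0/1 + 1/1*1/3, 0/1 + 1/1*1/1) = [1/3, 1/1) <- contains code 11/27
  emit 'b', narrow to [1/3, 1/1)
Step 2: interval [1/3, 1/1), width = 1/1 - 1/3 = 2/3
  'e': [1/3 + 2/3*0/1, 1/3 + 2/3*1/6) = [1/3, 4/9) <- contains code 11/27
  'f': [1/3 + 2/3*1/6, 1/3 + 2/3*1/3) = [4/9, 5/9)
  'b': [1/3 + 2/3*1/3, 1/3 + 2/3*1/1) = [5/9, 1/1)
  emit 'e', narrow to [1/3, 4/9)
Step 3: interval [1/3, 4/9), width = 4/9 - 1/3 = 1/9
  'e': [1/3 + 1/9*0/1, 1/3 + 1/9*1/6) = [1/3, 19/54)
  'f': [1/3 + 1/9*1/6, 1/3 + 1/9*1/3) = [19/54, 10/27)
  'b': [1/3 + 1/9*1/3, 1/3 + 1/9*1/1) = [10/27, 4/9) <- contains code 11/27
  emit 'b', narrow to [10/27, 4/9)

Answer: symbol=b low=1/3 high=1/1
symbol=e low=1/3 high=4/9
symbol=b low=10/27 high=4/9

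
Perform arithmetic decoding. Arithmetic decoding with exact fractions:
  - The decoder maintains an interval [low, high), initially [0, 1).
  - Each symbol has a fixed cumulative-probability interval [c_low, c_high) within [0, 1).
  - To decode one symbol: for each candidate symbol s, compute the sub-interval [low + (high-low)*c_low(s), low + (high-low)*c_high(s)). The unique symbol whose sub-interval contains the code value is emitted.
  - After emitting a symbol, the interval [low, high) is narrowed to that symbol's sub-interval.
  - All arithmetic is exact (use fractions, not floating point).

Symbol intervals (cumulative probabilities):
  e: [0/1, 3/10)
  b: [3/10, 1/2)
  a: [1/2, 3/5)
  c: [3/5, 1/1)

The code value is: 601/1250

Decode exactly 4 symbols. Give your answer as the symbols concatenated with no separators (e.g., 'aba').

Step 1: interval [0/1, 1/1), width = 1/1 - 0/1 = 1/1
  'e': [0/1 + 1/1*0/1, 0/1 + 1/1*3/10) = [0/1, 3/10)
  'b': [0/1 + 1/1*3/10, 0/1 + 1/1*1/2) = [3/10, 1/2) <- contains code 601/1250
  'a': [0/1 + 1/1*1/2, 0/1 + 1/1*3/5) = [1/2, 3/5)
  'c': [0/1 + 1/1*3/5, 0/1 + 1/1*1/1) = [3/5, 1/1)
  emit 'b', narrow to [3/10, 1/2)
Step 2: interval [3/10, 1/2), width = 1/2 - 3/10 = 1/5
  'e': [3/10 + 1/5*0/1, 3/10 + 1/5*3/10) = [3/10, 9/25)
  'b': [3/10 + 1/5*3/10, 3/10 + 1/5*1/2) = [9/25, 2/5)
  'a': [3/10 + 1/5*1/2, 3/10 + 1/5*3/5) = [2/5, 21/50)
  'c': [3/10 + 1/5*3/5, 3/10 + 1/5*1/1) = [21/50, 1/2) <- contains code 601/1250
  emit 'c', narrow to [21/50, 1/2)
Step 3: interval [21/50, 1/2), width = 1/2 - 21/50 = 2/25
  'e': [21/50 + 2/25*0/1, 21/50 + 2/25*3/10) = [21/50, 111/250)
  'b': [21/50 + 2/25*3/10, 21/50 + 2/25*1/2) = [111/250, 23/50)
  'a': [21/50 + 2/25*1/2, 21/50 + 2/25*3/5) = [23/50, 117/250)
  'c': [21/50 + 2/25*3/5, 21/50 + 2/25*1/1) = [117/250, 1/2) <- contains code 601/1250
  emit 'c', narrow to [117/250, 1/2)
Step 4: interval [117/250, 1/2), width = 1/2 - 117/250 = 4/125
  'e': [117/250 + 4/125*0/1, 117/250 + 4/125*3/10) = [117/250, 597/1250)
  'b': [117/250 + 4/125*3/10, 117/250 + 4/125*1/2) = [597/1250, 121/250) <- contains code 601/1250
  'a': [117/250 + 4/125*1/2, 117/250 + 4/125*3/5) = [121/250, 609/1250)
  'c': [117/250 + 4/125*3/5, 117/250 + 4/125*1/1) = [609/1250, 1/2)
  emit 'b', narrow to [597/1250, 121/250)

Answer: bccb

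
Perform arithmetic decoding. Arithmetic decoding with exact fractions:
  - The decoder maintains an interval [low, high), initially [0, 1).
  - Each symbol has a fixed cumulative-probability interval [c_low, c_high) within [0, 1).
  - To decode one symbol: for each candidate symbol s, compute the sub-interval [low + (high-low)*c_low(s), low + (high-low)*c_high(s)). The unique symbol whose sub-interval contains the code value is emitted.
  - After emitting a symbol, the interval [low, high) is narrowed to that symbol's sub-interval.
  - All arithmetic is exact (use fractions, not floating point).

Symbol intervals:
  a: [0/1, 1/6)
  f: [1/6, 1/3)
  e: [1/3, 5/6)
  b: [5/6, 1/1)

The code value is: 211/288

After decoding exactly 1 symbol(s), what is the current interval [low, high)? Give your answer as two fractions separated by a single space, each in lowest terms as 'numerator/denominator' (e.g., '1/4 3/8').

Step 1: interval [0/1, 1/1), width = 1/1 - 0/1 = 1/1
  'a': [0/1 + 1/1*0/1, 0/1 + 1/1*1/6) = [0/1, 1/6)
  'f': [0/1 + 1/1*1/6, 0/1 + 1/1*1/3) = [1/6, 1/3)
  'e': [0/1 + 1/1*1/3, 0/1 + 1/1*5/6) = [1/3, 5/6) <- contains code 211/288
  'b': [0/1 + 1/1*5/6, 0/1 + 1/1*1/1) = [5/6, 1/1)
  emit 'e', narrow to [1/3, 5/6)

Answer: 1/3 5/6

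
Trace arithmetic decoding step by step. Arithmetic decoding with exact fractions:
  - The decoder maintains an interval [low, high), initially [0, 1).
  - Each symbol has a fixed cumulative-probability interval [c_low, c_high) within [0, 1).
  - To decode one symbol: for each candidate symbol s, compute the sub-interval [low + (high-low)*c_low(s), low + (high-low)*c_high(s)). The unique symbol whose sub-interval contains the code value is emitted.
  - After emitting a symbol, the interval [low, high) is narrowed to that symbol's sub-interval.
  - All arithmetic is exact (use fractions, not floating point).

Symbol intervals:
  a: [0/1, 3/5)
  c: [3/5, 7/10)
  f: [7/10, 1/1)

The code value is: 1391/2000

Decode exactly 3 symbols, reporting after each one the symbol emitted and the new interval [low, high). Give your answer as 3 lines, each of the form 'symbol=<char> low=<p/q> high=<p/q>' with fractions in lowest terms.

Step 1: interval [0/1, 1/1), width = 1/1 - 0/1 = 1/1
  'a': [0/1 + 1/1*0/1, 0/1 + 1/1*3/5) = [0/1, 3/5)
  'c': [0/1 + 1/1*3/5, 0/1 + 1/1*7/10) = [3/5, 7/10) <- contains code 1391/2000
  'f': [0/1 + 1/1*7/10, 0/1 + 1/1*1/1) = [7/10, 1/1)
  emit 'c', narrow to [3/5, 7/10)
Step 2: interval [3/5, 7/10), width = 7/10 - 3/5 = 1/10
  'a': [3/5 + 1/10*0/1, 3/5 + 1/10*3/5) = [3/5, 33/50)
  'c': [3/5 + 1/10*3/5, 3/5 + 1/10*7/10) = [33/50, 67/100)
  'f': [3/5 + 1/10*7/10, 3/5 + 1/10*1/1) = [67/100, 7/10) <- contains code 1391/2000
  emit 'f', narrow to [67/100, 7/10)
Step 3: interval [67/100, 7/10), width = 7/10 - 67/100 = 3/100
  'a': [67/100 + 3/100*0/1, 67/100 + 3/100*3/5) = [67/100, 86/125)
  'c': [67/100 + 3/100*3/5, 67/100 + 3/100*7/10) = [86/125, 691/1000)
  'f': [67/100 + 3/100*7/10, 67/100 + 3/100*1/1) = [691/1000, 7/10) <- contains code 1391/2000
  emit 'f', narrow to [691/1000, 7/10)

Answer: symbol=c low=3/5 high=7/10
symbol=f low=67/100 high=7/10
symbol=f low=691/1000 high=7/10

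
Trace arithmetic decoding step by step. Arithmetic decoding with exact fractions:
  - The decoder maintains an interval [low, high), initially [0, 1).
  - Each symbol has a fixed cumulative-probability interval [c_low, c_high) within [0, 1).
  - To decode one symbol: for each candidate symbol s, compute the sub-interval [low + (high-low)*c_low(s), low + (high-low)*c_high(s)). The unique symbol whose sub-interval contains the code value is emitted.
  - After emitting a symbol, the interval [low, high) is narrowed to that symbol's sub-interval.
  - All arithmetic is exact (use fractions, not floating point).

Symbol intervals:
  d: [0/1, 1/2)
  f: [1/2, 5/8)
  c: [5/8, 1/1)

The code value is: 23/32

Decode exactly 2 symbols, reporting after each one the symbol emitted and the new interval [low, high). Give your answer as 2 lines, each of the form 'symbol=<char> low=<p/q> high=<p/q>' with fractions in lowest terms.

Answer: symbol=c low=5/8 high=1/1
symbol=d low=5/8 high=13/16

Derivation:
Step 1: interval [0/1, 1/1), width = 1/1 - 0/1 = 1/1
  'd': [0/1 + 1/1*0/1, 0/1 + 1/1*1/2) = [0/1, 1/2)
  'f': [0/1 + 1/1*1/2, 0/1 + 1/1*5/8) = [1/2, 5/8)
  'c': [0/1 + 1/1*5/8, 0/1 + 1/1*1/1) = [5/8, 1/1) <- contains code 23/32
  emit 'c', narrow to [5/8, 1/1)
Step 2: interval [5/8, 1/1), width = 1/1 - 5/8 = 3/8
  'd': [5/8 + 3/8*0/1, 5/8 + 3/8*1/2) = [5/8, 13/16) <- contains code 23/32
  'f': [5/8 + 3/8*1/2, 5/8 + 3/8*5/8) = [13/16, 55/64)
  'c': [5/8 + 3/8*5/8, 5/8 + 3/8*1/1) = [55/64, 1/1)
  emit 'd', narrow to [5/8, 13/16)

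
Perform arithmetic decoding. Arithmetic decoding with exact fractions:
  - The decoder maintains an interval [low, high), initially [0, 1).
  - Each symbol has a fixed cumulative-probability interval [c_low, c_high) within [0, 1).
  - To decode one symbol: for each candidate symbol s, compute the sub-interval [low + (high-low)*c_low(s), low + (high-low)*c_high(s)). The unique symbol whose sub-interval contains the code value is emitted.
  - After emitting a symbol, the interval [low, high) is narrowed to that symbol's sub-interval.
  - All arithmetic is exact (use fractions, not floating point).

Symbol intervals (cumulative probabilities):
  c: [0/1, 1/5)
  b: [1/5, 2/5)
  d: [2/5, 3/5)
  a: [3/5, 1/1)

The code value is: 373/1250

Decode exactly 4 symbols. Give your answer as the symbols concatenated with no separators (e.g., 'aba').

Answer: bddb

Derivation:
Step 1: interval [0/1, 1/1), width = 1/1 - 0/1 = 1/1
  'c': [0/1 + 1/1*0/1, 0/1 + 1/1*1/5) = [0/1, 1/5)
  'b': [0/1 + 1/1*1/5, 0/1 + 1/1*2/5) = [1/5, 2/5) <- contains code 373/1250
  'd': [0/1 + 1/1*2/5, 0/1 + 1/1*3/5) = [2/5, 3/5)
  'a': [0/1 + 1/1*3/5, 0/1 + 1/1*1/1) = [3/5, 1/1)
  emit 'b', narrow to [1/5, 2/5)
Step 2: interval [1/5, 2/5), width = 2/5 - 1/5 = 1/5
  'c': [1/5 + 1/5*0/1, 1/5 + 1/5*1/5) = [1/5, 6/25)
  'b': [1/5 + 1/5*1/5, 1/5 + 1/5*2/5) = [6/25, 7/25)
  'd': [1/5 + 1/5*2/5, 1/5 + 1/5*3/5) = [7/25, 8/25) <- contains code 373/1250
  'a': [1/5 + 1/5*3/5, 1/5 + 1/5*1/1) = [8/25, 2/5)
  emit 'd', narrow to [7/25, 8/25)
Step 3: interval [7/25, 8/25), width = 8/25 - 7/25 = 1/25
  'c': [7/25 + 1/25*0/1, 7/25 + 1/25*1/5) = [7/25, 36/125)
  'b': [7/25 + 1/25*1/5, 7/25 + 1/25*2/5) = [36/125, 37/125)
  'd': [7/25 + 1/25*2/5, 7/25 + 1/25*3/5) = [37/125, 38/125) <- contains code 373/1250
  'a': [7/25 + 1/25*3/5, 7/25 + 1/25*1/1) = [38/125, 8/25)
  emit 'd', narrow to [37/125, 38/125)
Step 4: interval [37/125, 38/125), width = 38/125 - 37/125 = 1/125
  'c': [37/125 + 1/125*0/1, 37/125 + 1/125*1/5) = [37/125, 186/625)
  'b': [37/125 + 1/125*1/5, 37/125 + 1/125*2/5) = [186/625, 187/625) <- contains code 373/1250
  'd': [37/125 + 1/125*2/5, 37/125 + 1/125*3/5) = [187/625, 188/625)
  'a': [37/125 + 1/125*3/5, 37/125 + 1/125*1/1) = [188/625, 38/125)
  emit 'b', narrow to [186/625, 187/625)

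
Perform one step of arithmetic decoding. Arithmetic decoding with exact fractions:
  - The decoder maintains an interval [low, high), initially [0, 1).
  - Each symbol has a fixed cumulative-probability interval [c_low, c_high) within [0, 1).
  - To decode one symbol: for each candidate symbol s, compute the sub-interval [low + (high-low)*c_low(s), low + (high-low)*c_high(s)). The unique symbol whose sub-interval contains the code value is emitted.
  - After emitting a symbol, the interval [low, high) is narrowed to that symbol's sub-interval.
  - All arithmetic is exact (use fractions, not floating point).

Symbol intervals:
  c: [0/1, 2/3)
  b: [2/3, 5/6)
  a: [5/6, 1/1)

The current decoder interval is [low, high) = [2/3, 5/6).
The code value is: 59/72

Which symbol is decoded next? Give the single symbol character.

Answer: a

Derivation:
Interval width = high − low = 5/6 − 2/3 = 1/6
Scaled code = (code − low) / width = (59/72 − 2/3) / 1/6 = 11/12
  c: [0/1, 2/3) 
  b: [2/3, 5/6) 
  a: [5/6, 1/1) ← scaled code falls here ✓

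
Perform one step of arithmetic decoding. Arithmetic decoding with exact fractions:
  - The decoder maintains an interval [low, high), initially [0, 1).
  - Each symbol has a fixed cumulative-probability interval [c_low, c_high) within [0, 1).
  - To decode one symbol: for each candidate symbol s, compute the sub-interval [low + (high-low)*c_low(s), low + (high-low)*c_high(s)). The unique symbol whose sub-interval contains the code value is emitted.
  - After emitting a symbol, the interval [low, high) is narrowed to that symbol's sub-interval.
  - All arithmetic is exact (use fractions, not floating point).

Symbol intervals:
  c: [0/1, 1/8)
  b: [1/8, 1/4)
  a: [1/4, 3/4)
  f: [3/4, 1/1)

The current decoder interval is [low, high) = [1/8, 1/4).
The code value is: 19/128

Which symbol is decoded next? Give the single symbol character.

Answer: b

Derivation:
Interval width = high − low = 1/4 − 1/8 = 1/8
Scaled code = (code − low) / width = (19/128 − 1/8) / 1/8 = 3/16
  c: [0/1, 1/8) 
  b: [1/8, 1/4) ← scaled code falls here ✓
  a: [1/4, 3/4) 
  f: [3/4, 1/1) 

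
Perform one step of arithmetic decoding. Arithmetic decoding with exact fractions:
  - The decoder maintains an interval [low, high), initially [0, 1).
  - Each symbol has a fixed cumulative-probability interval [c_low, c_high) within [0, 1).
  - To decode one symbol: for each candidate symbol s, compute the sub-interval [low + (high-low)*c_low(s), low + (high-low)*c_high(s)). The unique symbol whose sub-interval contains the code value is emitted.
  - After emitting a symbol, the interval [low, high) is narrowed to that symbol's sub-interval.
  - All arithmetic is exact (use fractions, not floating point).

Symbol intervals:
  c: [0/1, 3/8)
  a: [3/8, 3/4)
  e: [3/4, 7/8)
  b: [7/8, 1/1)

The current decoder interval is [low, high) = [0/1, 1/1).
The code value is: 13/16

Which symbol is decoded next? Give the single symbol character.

Interval width = high − low = 1/1 − 0/1 = 1/1
Scaled code = (code − low) / width = (13/16 − 0/1) / 1/1 = 13/16
  c: [0/1, 3/8) 
  a: [3/8, 3/4) 
  e: [3/4, 7/8) ← scaled code falls here ✓
  b: [7/8, 1/1) 

Answer: e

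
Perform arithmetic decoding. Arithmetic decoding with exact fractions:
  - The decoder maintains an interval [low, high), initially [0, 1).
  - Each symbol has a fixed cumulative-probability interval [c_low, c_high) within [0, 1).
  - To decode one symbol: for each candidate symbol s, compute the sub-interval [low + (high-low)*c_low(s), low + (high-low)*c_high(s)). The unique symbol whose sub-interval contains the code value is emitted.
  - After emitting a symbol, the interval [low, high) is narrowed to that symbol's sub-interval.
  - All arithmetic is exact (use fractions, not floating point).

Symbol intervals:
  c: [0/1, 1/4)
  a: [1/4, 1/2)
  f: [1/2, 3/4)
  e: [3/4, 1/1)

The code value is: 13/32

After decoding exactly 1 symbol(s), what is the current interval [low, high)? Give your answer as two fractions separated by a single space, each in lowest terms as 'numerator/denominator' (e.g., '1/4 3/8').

Step 1: interval [0/1, 1/1), width = 1/1 - 0/1 = 1/1
  'c': [0/1 + 1/1*0/1, 0/1 + 1/1*1/4) = [0/1, 1/4)
  'a': [0/1 + 1/1*1/4, 0/1 + 1/1*1/2) = [1/4, 1/2) <- contains code 13/32
  'f': [0/1 + 1/1*1/2, 0/1 + 1/1*3/4) = [1/2, 3/4)
  'e': [0/1 + 1/1*3/4, 0/1 + 1/1*1/1) = [3/4, 1/1)
  emit 'a', narrow to [1/4, 1/2)

Answer: 1/4 1/2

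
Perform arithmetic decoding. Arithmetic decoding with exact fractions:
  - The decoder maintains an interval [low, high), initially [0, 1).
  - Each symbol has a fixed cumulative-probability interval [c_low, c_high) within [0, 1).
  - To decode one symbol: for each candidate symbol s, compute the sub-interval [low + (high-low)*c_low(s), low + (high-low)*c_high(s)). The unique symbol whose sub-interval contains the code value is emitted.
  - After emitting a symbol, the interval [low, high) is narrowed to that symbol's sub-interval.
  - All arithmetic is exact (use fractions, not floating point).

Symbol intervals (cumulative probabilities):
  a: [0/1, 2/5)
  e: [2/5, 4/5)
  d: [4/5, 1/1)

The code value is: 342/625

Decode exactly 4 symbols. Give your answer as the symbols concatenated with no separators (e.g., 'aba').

Step 1: interval [0/1, 1/1), width = 1/1 - 0/1 = 1/1
  'a': [0/1 + 1/1*0/1, 0/1 + 1/1*2/5) = [0/1, 2/5)
  'e': [0/1 + 1/1*2/5, 0/1 + 1/1*4/5) = [2/5, 4/5) <- contains code 342/625
  'd': [0/1 + 1/1*4/5, 0/1 + 1/1*1/1) = [4/5, 1/1)
  emit 'e', narrow to [2/5, 4/5)
Step 2: interval [2/5, 4/5), width = 4/5 - 2/5 = 2/5
  'a': [2/5 + 2/5*0/1, 2/5 + 2/5*2/5) = [2/5, 14/25) <- contains code 342/625
  'e': [2/5 + 2/5*2/5, 2/5 + 2/5*4/5) = [14/25, 18/25)
  'd': [2/5 + 2/5*4/5, 2/5 + 2/5*1/1) = [18/25, 4/5)
  emit 'a', narrow to [2/5, 14/25)
Step 3: interval [2/5, 14/25), width = 14/25 - 2/5 = 4/25
  'a': [2/5 + 4/25*0/1, 2/5 + 4/25*2/5) = [2/5, 58/125)
  'e': [2/5 + 4/25*2/5, 2/5 + 4/25*4/5) = [58/125, 66/125)
  'd': [2/5 + 4/25*4/5, 2/5 + 4/25*1/1) = [66/125, 14/25) <- contains code 342/625
  emit 'd', narrow to [66/125, 14/25)
Step 4: interval [66/125, 14/25), width = 14/25 - 66/125 = 4/125
  'a': [66/125 + 4/125*0/1, 66/125 + 4/125*2/5) = [66/125, 338/625)
  'e': [66/125 + 4/125*2/5, 66/125 + 4/125*4/5) = [338/625, 346/625) <- contains code 342/625
  'd': [66/125 + 4/125*4/5, 66/125 + 4/125*1/1) = [346/625, 14/25)
  emit 'e', narrow to [338/625, 346/625)

Answer: eade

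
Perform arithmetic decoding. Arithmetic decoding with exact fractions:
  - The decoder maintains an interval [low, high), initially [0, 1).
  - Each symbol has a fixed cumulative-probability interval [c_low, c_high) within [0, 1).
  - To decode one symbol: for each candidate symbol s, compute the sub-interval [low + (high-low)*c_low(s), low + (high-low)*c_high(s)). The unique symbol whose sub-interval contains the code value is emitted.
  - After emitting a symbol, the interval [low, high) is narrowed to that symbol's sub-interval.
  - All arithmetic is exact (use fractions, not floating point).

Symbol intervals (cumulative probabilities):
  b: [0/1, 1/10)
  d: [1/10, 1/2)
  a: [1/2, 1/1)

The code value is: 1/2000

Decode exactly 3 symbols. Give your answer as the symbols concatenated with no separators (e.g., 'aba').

Answer: bbb

Derivation:
Step 1: interval [0/1, 1/1), width = 1/1 - 0/1 = 1/1
  'b': [0/1 + 1/1*0/1, 0/1 + 1/1*1/10) = [0/1, 1/10) <- contains code 1/2000
  'd': [0/1 + 1/1*1/10, 0/1 + 1/1*1/2) = [1/10, 1/2)
  'a': [0/1 + 1/1*1/2, 0/1 + 1/1*1/1) = [1/2, 1/1)
  emit 'b', narrow to [0/1, 1/10)
Step 2: interval [0/1, 1/10), width = 1/10 - 0/1 = 1/10
  'b': [0/1 + 1/10*0/1, 0/1 + 1/10*1/10) = [0/1, 1/100) <- contains code 1/2000
  'd': [0/1 + 1/10*1/10, 0/1 + 1/10*1/2) = [1/100, 1/20)
  'a': [0/1 + 1/10*1/2, 0/1 + 1/10*1/1) = [1/20, 1/10)
  emit 'b', narrow to [0/1, 1/100)
Step 3: interval [0/1, 1/100), width = 1/100 - 0/1 = 1/100
  'b': [0/1 + 1/100*0/1, 0/1 + 1/100*1/10) = [0/1, 1/1000) <- contains code 1/2000
  'd': [0/1 + 1/100*1/10, 0/1 + 1/100*1/2) = [1/1000, 1/200)
  'a': [0/1 + 1/100*1/2, 0/1 + 1/100*1/1) = [1/200, 1/100)
  emit 'b', narrow to [0/1, 1/1000)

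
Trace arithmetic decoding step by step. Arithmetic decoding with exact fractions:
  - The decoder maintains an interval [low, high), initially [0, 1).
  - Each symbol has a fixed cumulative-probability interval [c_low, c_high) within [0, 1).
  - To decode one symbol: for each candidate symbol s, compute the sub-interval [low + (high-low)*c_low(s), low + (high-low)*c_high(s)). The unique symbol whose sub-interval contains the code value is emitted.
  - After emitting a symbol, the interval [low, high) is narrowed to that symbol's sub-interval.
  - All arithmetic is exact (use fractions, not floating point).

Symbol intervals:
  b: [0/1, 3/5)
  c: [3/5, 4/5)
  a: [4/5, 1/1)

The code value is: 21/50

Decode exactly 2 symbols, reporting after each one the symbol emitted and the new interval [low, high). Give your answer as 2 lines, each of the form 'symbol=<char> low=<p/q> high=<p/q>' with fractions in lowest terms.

Step 1: interval [0/1, 1/1), width = 1/1 - 0/1 = 1/1
  'b': [0/1 + 1/1*0/1, 0/1 + 1/1*3/5) = [0/1, 3/5) <- contains code 21/50
  'c': [0/1 + 1/1*3/5, 0/1 + 1/1*4/5) = [3/5, 4/5)
  'a': [0/1 + 1/1*4/5, 0/1 + 1/1*1/1) = [4/5, 1/1)
  emit 'b', narrow to [0/1, 3/5)
Step 2: interval [0/1, 3/5), width = 3/5 - 0/1 = 3/5
  'b': [0/1 + 3/5*0/1, 0/1 + 3/5*3/5) = [0/1, 9/25)
  'c': [0/1 + 3/5*3/5, 0/1 + 3/5*4/5) = [9/25, 12/25) <- contains code 21/50
  'a': [0/1 + 3/5*4/5, 0/1 + 3/5*1/1) = [12/25, 3/5)
  emit 'c', narrow to [9/25, 12/25)

Answer: symbol=b low=0/1 high=3/5
symbol=c low=9/25 high=12/25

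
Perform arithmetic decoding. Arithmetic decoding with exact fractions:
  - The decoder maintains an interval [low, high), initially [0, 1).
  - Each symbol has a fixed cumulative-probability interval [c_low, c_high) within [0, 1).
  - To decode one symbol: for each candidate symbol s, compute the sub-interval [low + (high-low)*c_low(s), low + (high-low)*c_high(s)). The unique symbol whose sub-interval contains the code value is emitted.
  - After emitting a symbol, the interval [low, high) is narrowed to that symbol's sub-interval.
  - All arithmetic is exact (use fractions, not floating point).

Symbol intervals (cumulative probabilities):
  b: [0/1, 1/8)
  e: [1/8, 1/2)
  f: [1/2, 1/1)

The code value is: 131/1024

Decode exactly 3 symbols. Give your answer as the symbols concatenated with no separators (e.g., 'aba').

Answer: ebb

Derivation:
Step 1: interval [0/1, 1/1), width = 1/1 - 0/1 = 1/1
  'b': [0/1 + 1/1*0/1, 0/1 + 1/1*1/8) = [0/1, 1/8)
  'e': [0/1 + 1/1*1/8, 0/1 + 1/1*1/2) = [1/8, 1/2) <- contains code 131/1024
  'f': [0/1 + 1/1*1/2, 0/1 + 1/1*1/1) = [1/2, 1/1)
  emit 'e', narrow to [1/8, 1/2)
Step 2: interval [1/8, 1/2), width = 1/2 - 1/8 = 3/8
  'b': [1/8 + 3/8*0/1, 1/8 + 3/8*1/8) = [1/8, 11/64) <- contains code 131/1024
  'e': [1/8 + 3/8*1/8, 1/8 + 3/8*1/2) = [11/64, 5/16)
  'f': [1/8 + 3/8*1/2, 1/8 + 3/8*1/1) = [5/16, 1/2)
  emit 'b', narrow to [1/8, 11/64)
Step 3: interval [1/8, 11/64), width = 11/64 - 1/8 = 3/64
  'b': [1/8 + 3/64*0/1, 1/8 + 3/64*1/8) = [1/8, 67/512) <- contains code 131/1024
  'e': [1/8 + 3/64*1/8, 1/8 + 3/64*1/2) = [67/512, 19/128)
  'f': [1/8 + 3/64*1/2, 1/8 + 3/64*1/1) = [19/128, 11/64)
  emit 'b', narrow to [1/8, 67/512)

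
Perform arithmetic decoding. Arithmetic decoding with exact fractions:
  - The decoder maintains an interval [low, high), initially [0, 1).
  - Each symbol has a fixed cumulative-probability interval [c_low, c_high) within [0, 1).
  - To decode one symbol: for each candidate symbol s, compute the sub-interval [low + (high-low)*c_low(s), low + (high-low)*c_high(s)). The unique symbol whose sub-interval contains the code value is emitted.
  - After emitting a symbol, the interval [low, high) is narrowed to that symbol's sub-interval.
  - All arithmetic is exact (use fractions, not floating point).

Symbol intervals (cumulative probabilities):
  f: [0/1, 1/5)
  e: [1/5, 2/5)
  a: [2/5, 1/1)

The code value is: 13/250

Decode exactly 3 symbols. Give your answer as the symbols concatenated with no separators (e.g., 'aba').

Answer: fee

Derivation:
Step 1: interval [0/1, 1/1), width = 1/1 - 0/1 = 1/1
  'f': [0/1 + 1/1*0/1, 0/1 + 1/1*1/5) = [0/1, 1/5) <- contains code 13/250
  'e': [0/1 + 1/1*1/5, 0/1 + 1/1*2/5) = [1/5, 2/5)
  'a': [0/1 + 1/1*2/5, 0/1 + 1/1*1/1) = [2/5, 1/1)
  emit 'f', narrow to [0/1, 1/5)
Step 2: interval [0/1, 1/5), width = 1/5 - 0/1 = 1/5
  'f': [0/1 + 1/5*0/1, 0/1 + 1/5*1/5) = [0/1, 1/25)
  'e': [0/1 + 1/5*1/5, 0/1 + 1/5*2/5) = [1/25, 2/25) <- contains code 13/250
  'a': [0/1 + 1/5*2/5, 0/1 + 1/5*1/1) = [2/25, 1/5)
  emit 'e', narrow to [1/25, 2/25)
Step 3: interval [1/25, 2/25), width = 2/25 - 1/25 = 1/25
  'f': [1/25 + 1/25*0/1, 1/25 + 1/25*1/5) = [1/25, 6/125)
  'e': [1/25 + 1/25*1/5, 1/25 + 1/25*2/5) = [6/125, 7/125) <- contains code 13/250
  'a': [1/25 + 1/25*2/5, 1/25 + 1/25*1/1) = [7/125, 2/25)
  emit 'e', narrow to [6/125, 7/125)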